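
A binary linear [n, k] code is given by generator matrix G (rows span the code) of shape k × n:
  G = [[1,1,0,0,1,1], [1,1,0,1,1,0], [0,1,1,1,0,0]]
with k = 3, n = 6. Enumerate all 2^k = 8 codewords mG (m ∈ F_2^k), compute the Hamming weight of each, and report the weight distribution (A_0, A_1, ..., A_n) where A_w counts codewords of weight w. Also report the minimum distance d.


Weight distribution: A_0 = 1, A_2 = 1, A_3 = 3, A_4 = 2, A_5 = 1. Minimum distance d = 2.

Enumerate all 2^3 = 8 messages m ∈ F_2^3.
For each, compute codeword c = mG in F_2^6, then tally its weight.
  m = 000 → c = 000000, weight = 0.
  m = 100 → c = 110011, weight = 4.
  m = 010 → c = 110110, weight = 4.
  m = 110 → c = 000101, weight = 2.
  m = 001 → c = 011100, weight = 3.
  m = 101 → c = 101111, weight = 5.
  m = 011 → c = 101010, weight = 3.
  m = 111 → c = 011001, weight = 3.
Tally weights:
  weight 0: 1 codewords.
  weight 2: 1 codewords.
  weight 3: 3 codewords.
  weight 4: 2 codewords.
  weight 5: 1 codewords.
Minimum distance d = smallest w > 0 with A_w > 0 = 2.
Sanity: Σ A_w = 8 = 2^3 = 8 ✓.


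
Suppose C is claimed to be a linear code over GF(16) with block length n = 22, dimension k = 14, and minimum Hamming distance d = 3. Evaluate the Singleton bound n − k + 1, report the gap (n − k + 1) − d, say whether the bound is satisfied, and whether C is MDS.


Singleton RHS = n − k + 1 = 9, slack = 6, bound satisfied, not MDS.

Singleton bound: d ≤ n − k + 1.
Here n = 22, k = 14, so n − k + 1 = 9.
Given d = 3, check d ≤ 9: YES.
Slack = (n − k + 1) − d = 6.
The code is NOT MDS (slack = 6 > 0).
Description: the claimed parameters are [22, 14, 3]_16; such a code would be non-MDS.


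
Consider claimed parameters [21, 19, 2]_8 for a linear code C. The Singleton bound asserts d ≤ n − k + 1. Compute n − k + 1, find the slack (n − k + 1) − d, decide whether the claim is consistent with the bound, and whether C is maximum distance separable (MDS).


Singleton RHS = n − k + 1 = 3, slack = 1, bound satisfied, not MDS.

Singleton bound: d ≤ n − k + 1.
Here n = 21, k = 19, so n − k + 1 = 3.
Given d = 2, check d ≤ 3: YES.
Slack = (n − k + 1) − d = 1.
The code is NOT MDS (slack = 1 > 0).
Description: the claimed parameters are [21, 19, 2]_8; such a code would be non-MDS.


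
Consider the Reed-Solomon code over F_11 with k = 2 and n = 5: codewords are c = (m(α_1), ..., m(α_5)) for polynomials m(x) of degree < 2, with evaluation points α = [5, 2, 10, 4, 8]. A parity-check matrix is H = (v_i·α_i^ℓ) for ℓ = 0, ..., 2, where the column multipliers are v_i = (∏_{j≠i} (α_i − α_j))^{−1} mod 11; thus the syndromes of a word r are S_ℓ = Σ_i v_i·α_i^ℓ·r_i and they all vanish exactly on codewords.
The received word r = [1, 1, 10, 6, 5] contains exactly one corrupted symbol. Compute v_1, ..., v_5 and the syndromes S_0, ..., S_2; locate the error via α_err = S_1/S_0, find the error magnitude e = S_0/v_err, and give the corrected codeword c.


S = (9, 1, 5), error at position 1, error magnitude e = 9, c = [3, 1, 10, 6, 5].

Step 1: column multipliers v_i = (∏_{j≠i}(α_i − α_j))^{−1} mod 11.
  i = 1 (α = 5): (5−2)(5−10)(5−4)(5−8) = 3·(−5)·1·(−3) = 45 ≡ 1, so v_1 = 1^{−1} = 1 (mod 11).
  i = 2 (α = 2): (2−5)(2−10)(2−4)(2−8) = (−3)·(−8)·(−2)·(−6) = 288 ≡ 2, so v_2 = 2^{−1} = 6 (mod 11).
  i = 3 (α = 10): (10−5)(10−2)(10−4)(10−8) = 5·8·6·2 = 480 ≡ 7, so v_3 = 7^{−1} = 8 (mod 11).
  i = 4 (α = 4): (4−5)(4−2)(4−10)(4−8) = (−1)·2·(−6)·(−4) = −48 ≡ 7, so v_4 = 7^{−1} = 8 (mod 11).
  i = 5 (α = 8): (8−5)(8−2)(8−10)(8−4) = 3·6·(−2)·4 = −144 ≡ 10, so v_5 = 10^{−1} = 10 (mod 11).
  v = [1, 6, 8, 8, 10].
Step 2: syndromes of r = [1, 1, 10, 6, 5] (all sums mod 11).
  S_0 = Σ v_i r_i = 1·1 + 6·1 + 8·10 + 8·6 + 10·5 = 185 ≡ 9.
  S_1 = Σ v_i α_i r_i = 1·5·1 + 6·2·1 + 8·10·10 + 8·4·6 + 10·8·5 = 1409 ≡ 1.
  α_i^2 mod 11 = [3, 4, 1, 5, 9].
  S_2 = Σ v_i α_i^2 r_i = 1·3·1 + 6·4·1 + 8·1·10 + 8·5·6 + 10·9·5 = 797 ≡ 5.
  S = (9, 1, 5) ≠ 0, so r is not a codeword (an error is present).
Step 3: locate the error. For a single error e at position i, S_ℓ = v_i·e·α_i^ℓ, so α_err = S_1/S_0.
  S_0^{−1} = 9^{−1} = 5 (mod 11), so α_err = 1·5 = 5 ≡ 5 = α_1. Error position i = 1.
  Consistency check: S_2/S_1 = 5·1 = 5 ≡ 5 = α_err ✓ (single-error assumption holds).
Step 4: error magnitude e = S_0/v_1 = S_0·∏_{j≠1}(α_1 − α_j) = 9·1 = 9 ≡ 9 (mod 11).
Step 5: correct position 1: c_1 = r_1 − e = 1 − 9 ≡ 3 (mod 11). Hence c = [3, 1, 10, 6, 5].
  Check: interpolating c through the α_i gives m(x) = 7 + 8·x (degree < 2) with m(α_i) = c_i for every i, so c is indeed a codeword.


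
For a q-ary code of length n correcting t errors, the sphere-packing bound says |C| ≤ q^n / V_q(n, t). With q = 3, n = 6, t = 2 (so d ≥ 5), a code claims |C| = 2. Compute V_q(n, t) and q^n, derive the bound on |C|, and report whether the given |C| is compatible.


V_q(n, t) = 73, q^n = 729, Hamming bound = 9, |C| = 2 ≤ bound (satisfied).

Step 1: Compute V_q(n, t) = Σ_{j=0}^2 C(n, j) (q−1)^j.
  j = 0: C(6,0)·(2)^0 = 1·1 = 1.
  j = 1: C(6,1)·(2)^1 = 6·2 = 12.
  j = 2: C(6,2)·(2)^2 = 15·4 = 60.
  V_q(n, t) = 1 + 12 + 60 = 73.
Step 2: q^n = 3^6 = 729.
Step 3: Hamming bound ⌊q^n / V_q(n,t)⌋ = ⌊729/73⌋ = 9.
Step 4: Compare |C| = 2 to 9: satisfied.
The claimed |C| lies below the Hamming bound.


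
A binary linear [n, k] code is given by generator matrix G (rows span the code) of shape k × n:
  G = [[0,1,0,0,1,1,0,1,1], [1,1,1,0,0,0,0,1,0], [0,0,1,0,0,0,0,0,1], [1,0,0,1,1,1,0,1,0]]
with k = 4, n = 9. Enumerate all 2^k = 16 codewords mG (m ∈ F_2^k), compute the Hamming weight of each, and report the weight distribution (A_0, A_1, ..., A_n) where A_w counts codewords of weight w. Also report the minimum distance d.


Weight distribution: A_0 = 1, A_2 = 2, A_3 = 1, A_4 = 5, A_5 = 6, A_7 = 1. Minimum distance d = 2.

Enumerate all 2^4 = 16 messages m ∈ F_2^4.
For each, compute codeword c = mG in F_2^9, then tally its weight.
  m = 0000 → c = 000000000, weight = 0.
  m = 1000 → c = 010011011, weight = 5.
  m = 0100 → c = 111000010, weight = 4.
  m = 1100 → c = 101011001, weight = 5.
  m = 0010 → c = 001000001, weight = 2.
  m = 1010 → c = 011011010, weight = 5.
  m = 0110 → c = 110000011, weight = 4.
  m = 1110 → c = 100011000, weight = 3.
  m = 0001 → c = 100111010, weight = 5.
  m = 1001 → c = 110100001, weight = 4.
  m = 0101 → c = 011111000, weight = 5.
  m = 1101 → c = 001100011, weight = 4.
  m = 0011 → c = 101111011, weight = 7.
  m = 1011 → c = 111100000, weight = 4.
  m = 0111 → c = 010111001, weight = 5.
  m = 1111 → c = 000100010, weight = 2.
Tally weights:
  weight 0: 1 codewords.
  weight 2: 2 codewords.
  weight 3: 1 codewords.
  weight 4: 5 codewords.
  weight 5: 6 codewords.
  weight 7: 1 codewords.
Minimum distance d = smallest w > 0 with A_w > 0 = 2.
Sanity: Σ A_w = 16 = 2^4 = 16 ✓.


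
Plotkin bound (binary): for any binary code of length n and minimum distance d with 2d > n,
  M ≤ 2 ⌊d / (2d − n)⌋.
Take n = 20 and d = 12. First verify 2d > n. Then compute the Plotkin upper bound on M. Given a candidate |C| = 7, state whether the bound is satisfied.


Plotkin bound M ≤ 6; given |C| = 7 > bound (violated).

Check applicability: 2d = 24, n = 20.
2d − n = 4 > 0, so Plotkin applies.
Compute d/(2d−n) = 12/4 ≈ 3.0000.
⌊d/(2d−n)⌋ = 3.
Plotkin bound: M ≤ 2·3 = 6.
Given |C| = 7, check: VIOLATED.
This |C| is above the Plotkin bound, so no binary code with n = 20, d = 12 and 7 codewords exists.


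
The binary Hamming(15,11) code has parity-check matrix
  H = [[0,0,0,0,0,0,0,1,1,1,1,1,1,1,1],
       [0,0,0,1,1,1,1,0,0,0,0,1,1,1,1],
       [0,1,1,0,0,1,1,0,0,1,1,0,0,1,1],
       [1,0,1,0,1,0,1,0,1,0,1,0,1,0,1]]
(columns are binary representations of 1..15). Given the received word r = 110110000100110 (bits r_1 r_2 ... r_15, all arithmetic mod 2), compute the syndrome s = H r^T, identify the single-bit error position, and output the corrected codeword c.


s = (1, 0, 1, 1)^T, error position = 11, corrected codeword c = 110110000110110

Compute s = H r^T mod 2 one row at a time:
  s_1 = 0 + 0 + 1 + 0 + 0 + 1 + 1 + 0 = 3 ≡ 1 (mod 2).
  s_2 = 1 + 1 + 0 + 0 + 0 + 1 + 1 + 0 = 4 ≡ 0 (mod 2).
  s_3 = 1 + 0 + 0 + 0 + 1 + 0 + 1 + 0 = 3 ≡ 1 (mod 2).
  s_4 = 1 + 0 + 1 + 0 + 0 + 0 + 1 + 0 = 3 ≡ 1 (mod 2).
s = (1, 0, 1, 1)^T — this equals column 11 of H (binary 1011), so error is at position 11.
Correct: flip bit 11 of r = 110110000100110 to get c = 110110000110110.


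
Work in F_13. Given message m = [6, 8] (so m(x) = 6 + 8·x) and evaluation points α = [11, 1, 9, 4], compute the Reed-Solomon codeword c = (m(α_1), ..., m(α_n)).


c = [3, 1, 0, 12]

Message polynomial: m(x) = 6 + 8·x (mod 13).
For each evaluation point α_i, compute m(α_i) mod 13:
  α_1 = 11: Horner steps 8 → 3, so m(11) = 3.
  α_2 = 1: Horner steps 8 → 1, so m(1) = 1.
  α_3 = 9: Horner steps 8 → 0, so m(9) = 0.
  α_4 = 4: Horner steps 8 → 12, so m(4) = 12.
Codeword c = [3, 1, 0, 12] ∈ F_13^4.


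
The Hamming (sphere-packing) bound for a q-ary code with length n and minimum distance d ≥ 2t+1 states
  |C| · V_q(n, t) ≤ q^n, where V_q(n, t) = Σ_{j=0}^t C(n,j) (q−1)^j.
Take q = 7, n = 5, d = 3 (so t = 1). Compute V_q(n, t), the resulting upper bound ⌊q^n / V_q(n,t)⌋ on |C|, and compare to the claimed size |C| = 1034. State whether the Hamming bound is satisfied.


V_q(n, t) = 31, q^n = 16807, Hamming bound = 542, |C| = 1034 > bound (violated).

Step 1: Compute V_q(n, t) = Σ_{j=0}^1 C(n, j) (q−1)^j.
  j = 0: C(5,0)·(6)^0 = 1·1 = 1.
  j = 1: C(5,1)·(6)^1 = 5·6 = 30.
  V_q(n, t) = 1 + 30 = 31.
Step 2: q^n = 7^5 = 16807.
Step 3: Hamming bound ⌊q^n / V_q(n,t)⌋ = ⌊16807/31⌋ = 542.
Step 4: Compare |C| = 1034 to 542: violated.
The claimed |C| lies above the Hamming bound, so no 7-ary code of length 5 with d ≥ 3 can have 1034 codewords.


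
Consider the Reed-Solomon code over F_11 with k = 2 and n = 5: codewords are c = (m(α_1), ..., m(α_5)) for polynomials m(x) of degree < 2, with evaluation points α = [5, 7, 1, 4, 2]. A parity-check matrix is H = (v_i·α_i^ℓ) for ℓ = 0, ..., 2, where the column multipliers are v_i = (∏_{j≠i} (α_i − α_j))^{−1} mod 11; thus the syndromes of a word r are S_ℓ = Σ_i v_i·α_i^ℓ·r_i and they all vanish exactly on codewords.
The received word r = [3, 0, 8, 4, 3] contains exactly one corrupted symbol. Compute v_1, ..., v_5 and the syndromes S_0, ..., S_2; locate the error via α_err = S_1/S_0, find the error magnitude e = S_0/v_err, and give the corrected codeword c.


S = (9, 1, 5), error at position 1, error magnitude e = 4, c = [10, 0, 8, 4, 3].

Step 1: column multipliers v_i = (∏_{j≠i}(α_i − α_j))^{−1} mod 11.
  i = 1 (α = 5): (5−7)(5−1)(5−4)(5−2) = (−2)·4·1·3 = −24 ≡ 9, so v_1 = 9^{−1} = 5 (mod 11).
  i = 2 (α = 7): (7−5)(7−1)(7−4)(7−2) = 2·6·3·5 = 180 ≡ 4, so v_2 = 4^{−1} = 3 (mod 11).
  i = 3 (α = 1): (1−5)(1−7)(1−4)(1−2) = (−4)·(−6)·(−3)·(−1) = 72 ≡ 6, so v_3 = 6^{−1} = 2 (mod 11).
  i = 4 (α = 4): (4−5)(4−7)(4−1)(4−2) = (−1)·(−3)·3·2 = 18 ≡ 7, so v_4 = 7^{−1} = 8 (mod 11).
  i = 5 (α = 2): (2−5)(2−7)(2−1)(2−4) = (−3)·(−5)·1·(−2) = −30 ≡ 3, so v_5 = 3^{−1} = 4 (mod 11).
  v = [5, 3, 2, 8, 4].
Step 2: syndromes of r = [3, 0, 8, 4, 3] (all sums mod 11).
  S_0 = Σ v_i r_i = 5·3 + 3·0 + 2·8 + 8·4 + 4·3 = 75 ≡ 9.
  S_1 = Σ v_i α_i r_i = 5·5·3 + 3·7·0 + 2·1·8 + 8·4·4 + 4·2·3 = 243 ≡ 1.
  α_i^2 mod 11 = [3, 5, 1, 5, 4].
  S_2 = Σ v_i α_i^2 r_i = 5·3·3 + 3·5·0 + 2·1·8 + 8·5·4 + 4·4·3 = 269 ≡ 5.
  S = (9, 1, 5) ≠ 0, so r is not a codeword (an error is present).
Step 3: locate the error. For a single error e at position i, S_ℓ = v_i·e·α_i^ℓ, so α_err = S_1/S_0.
  S_0^{−1} = 9^{−1} = 5 (mod 11), so α_err = 1·5 = 5 ≡ 5 = α_1. Error position i = 1.
  Consistency check: S_2/S_1 = 5·1 = 5 ≡ 5 = α_err ✓ (single-error assumption holds).
Step 4: error magnitude e = S_0/v_1 = S_0·∏_{j≠1}(α_1 − α_j) = 9·9 = 81 ≡ 4 (mod 11).
Step 5: correct position 1: c_1 = r_1 − e = 3 − 4 ≡ 10 (mod 11). Hence c = [10, 0, 8, 4, 3].
  Check: interpolating c through the α_i gives m(x) = 2 + 6·x (degree < 2) with m(α_i) = c_i for every i, so c is indeed a codeword.


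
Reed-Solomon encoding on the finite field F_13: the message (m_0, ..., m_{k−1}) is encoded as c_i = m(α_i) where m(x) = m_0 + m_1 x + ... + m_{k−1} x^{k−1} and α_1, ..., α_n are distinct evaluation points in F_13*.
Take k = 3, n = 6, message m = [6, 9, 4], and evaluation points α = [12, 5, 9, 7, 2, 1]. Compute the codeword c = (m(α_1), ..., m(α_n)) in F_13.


c = [1, 8, 8, 5, 1, 6]

Message polynomial: m(x) = 6 + 9·x + 4·x^2 (mod 13).
For each evaluation point α_i, compute m(α_i) mod 13:
  α_1 = 12: Horner steps 4 → 5 → 1, so m(12) = 1.
  α_2 = 5: Horner steps 4 → 3 → 8, so m(5) = 8.
  α_3 = 9: Horner steps 4 → 6 → 8, so m(9) = 8.
  α_4 = 7: Horner steps 4 → 11 → 5, so m(7) = 5.
  α_5 = 2: Horner steps 4 → 4 → 1, so m(2) = 1.
  α_6 = 1: Horner steps 4 → 0 → 6, so m(1) = 6.
Codeword c = [1, 8, 8, 5, 1, 6] ∈ F_13^6.


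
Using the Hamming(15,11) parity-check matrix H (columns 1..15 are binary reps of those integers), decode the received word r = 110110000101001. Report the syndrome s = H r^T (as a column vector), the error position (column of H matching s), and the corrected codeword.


s = (1, 0, 1, 1)^T, error position = 11, corrected codeword c = 110110000111001

Compute s = H r^T mod 2 one row at a time:
  s_1 = 0 + 0 + 1 + 0 + 1 + 0 + 0 + 1 = 3 ≡ 1 (mod 2).
  s_2 = 1 + 1 + 0 + 0 + 1 + 0 + 0 + 1 = 4 ≡ 0 (mod 2).
  s_3 = 1 + 0 + 0 + 0 + 1 + 0 + 0 + 1 = 3 ≡ 1 (mod 2).
  s_4 = 1 + 0 + 1 + 0 + 0 + 0 + 0 + 1 = 3 ≡ 1 (mod 2).
s = (1, 0, 1, 1)^T — this equals column 11 of H (binary 1011), so error is at position 11.
Correct: flip bit 11 of r = 110110000101001 to get c = 110110000111001.


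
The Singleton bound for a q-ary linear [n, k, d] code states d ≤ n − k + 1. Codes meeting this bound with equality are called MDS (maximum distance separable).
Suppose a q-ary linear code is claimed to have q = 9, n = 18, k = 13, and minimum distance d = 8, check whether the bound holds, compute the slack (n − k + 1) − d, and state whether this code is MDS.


Singleton RHS = n − k + 1 = 6, slack = -2, bound violated (no such code; not MDS).

Singleton bound: d ≤ n − k + 1.
Here n = 18, k = 13, so n − k + 1 = 6.
Given d = 8, check d ≤ 6: NO.
Slack = (n − k + 1) − d = -2.
The slack is negative: d = 8 exceeds n − k + 1 = 6 by 2, so the Singleton bound is violated and no linear [18, 13, 8]_9 code can exist. In particular it is not MDS (MDS requires d = n − k + 1 exactly).
Description: the claimed parameters are [18, 13, 8]_9; such a code would be impossible (violates the Singleton bound).


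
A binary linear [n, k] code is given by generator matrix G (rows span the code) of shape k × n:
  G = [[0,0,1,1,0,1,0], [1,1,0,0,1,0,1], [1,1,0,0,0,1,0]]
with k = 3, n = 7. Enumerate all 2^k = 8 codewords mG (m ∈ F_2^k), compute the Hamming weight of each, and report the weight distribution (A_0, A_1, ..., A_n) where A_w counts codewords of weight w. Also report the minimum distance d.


Weight distribution: A_0 = 1, A_3 = 3, A_4 = 3, A_7 = 1. Minimum distance d = 3.

Enumerate all 2^3 = 8 messages m ∈ F_2^3.
For each, compute codeword c = mG in F_2^7, then tally its weight.
  m = 000 → c = 0000000, weight = 0.
  m = 100 → c = 0011010, weight = 3.
  m = 010 → c = 1100101, weight = 4.
  m = 110 → c = 1111111, weight = 7.
  m = 001 → c = 1100010, weight = 3.
  m = 101 → c = 1111000, weight = 4.
  m = 011 → c = 0000111, weight = 3.
  m = 111 → c = 0011101, weight = 4.
Tally weights:
  weight 0: 1 codewords.
  weight 3: 3 codewords.
  weight 4: 3 codewords.
  weight 7: 1 codewords.
Minimum distance d = smallest w > 0 with A_w > 0 = 3.
Sanity: Σ A_w = 8 = 2^3 = 8 ✓.


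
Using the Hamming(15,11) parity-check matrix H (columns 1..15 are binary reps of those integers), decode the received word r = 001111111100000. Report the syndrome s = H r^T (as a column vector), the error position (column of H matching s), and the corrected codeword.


s = (1, 0, 0, 0)^T, error position = 8, corrected codeword c = 001111101100000

Compute s = H r^T mod 2 one row at a time:
  s_1 = 1 + 1 + 1 + 0 + 0 + 0 + 0 + 0 = 3 ≡ 1 (mod 2).
  s_2 = 1 + 1 + 1 + 1 + 0 + 0 + 0 + 0 = 4 ≡ 0 (mod 2).
  s_3 = 0 + 1 + 1 + 1 + 1 + 0 + 0 + 0 = 4 ≡ 0 (mod 2).
  s_4 = 0 + 1 + 1 + 1 + 1 + 0 + 0 + 0 = 4 ≡ 0 (mod 2).
s = (1, 0, 0, 0)^T — this equals column 8 of H (binary 1000), so error is at position 8.
Correct: flip bit 8 of r = 001111111100000 to get c = 001111101100000.


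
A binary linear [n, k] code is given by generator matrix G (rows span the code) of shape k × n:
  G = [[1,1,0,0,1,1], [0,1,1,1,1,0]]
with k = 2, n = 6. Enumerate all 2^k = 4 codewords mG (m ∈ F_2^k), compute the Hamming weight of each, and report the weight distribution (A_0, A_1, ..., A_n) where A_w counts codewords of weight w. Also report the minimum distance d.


Weight distribution: A_0 = 1, A_4 = 3. Minimum distance d = 4.

Enumerate all 2^2 = 4 messages m ∈ F_2^2.
For each, compute codeword c = mG in F_2^6, then tally its weight.
  m = 00 → c = 000000, weight = 0.
  m = 10 → c = 110011, weight = 4.
  m = 01 → c = 011110, weight = 4.
  m = 11 → c = 101101, weight = 4.
Tally weights:
  weight 0: 1 codewords.
  weight 4: 3 codewords.
Minimum distance d = smallest w > 0 with A_w > 0 = 4.
Sanity: Σ A_w = 4 = 2^2 = 4 ✓.


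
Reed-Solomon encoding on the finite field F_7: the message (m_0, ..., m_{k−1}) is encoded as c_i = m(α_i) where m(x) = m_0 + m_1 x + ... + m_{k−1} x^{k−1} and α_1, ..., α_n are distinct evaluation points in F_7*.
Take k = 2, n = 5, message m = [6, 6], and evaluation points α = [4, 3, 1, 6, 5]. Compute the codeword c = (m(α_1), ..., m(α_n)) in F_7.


c = [2, 3, 5, 0, 1]

Message polynomial: m(x) = 6 + 6·x (mod 7).
For each evaluation point α_i, compute m(α_i) mod 7:
  α_1 = 4: Horner steps 6 → 2, so m(4) = 2.
  α_2 = 3: Horner steps 6 → 3, so m(3) = 3.
  α_3 = 1: Horner steps 6 → 5, so m(1) = 5.
  α_4 = 6: Horner steps 6 → 0, so m(6) = 0.
  α_5 = 5: Horner steps 6 → 1, so m(5) = 1.
Codeword c = [2, 3, 5, 0, 1] ∈ F_7^5.


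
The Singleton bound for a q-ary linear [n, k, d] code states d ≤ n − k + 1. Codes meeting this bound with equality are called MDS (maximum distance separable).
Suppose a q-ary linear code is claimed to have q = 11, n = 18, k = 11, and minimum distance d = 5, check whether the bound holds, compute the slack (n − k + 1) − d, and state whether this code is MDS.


Singleton RHS = n − k + 1 = 8, slack = 3, bound satisfied, not MDS.

Singleton bound: d ≤ n − k + 1.
Here n = 18, k = 11, so n − k + 1 = 8.
Given d = 5, check d ≤ 8: YES.
Slack = (n − k + 1) − d = 3.
The code is NOT MDS (slack = 3 > 0).
Description: the claimed parameters are [18, 11, 5]_11; such a code would be non-MDS.


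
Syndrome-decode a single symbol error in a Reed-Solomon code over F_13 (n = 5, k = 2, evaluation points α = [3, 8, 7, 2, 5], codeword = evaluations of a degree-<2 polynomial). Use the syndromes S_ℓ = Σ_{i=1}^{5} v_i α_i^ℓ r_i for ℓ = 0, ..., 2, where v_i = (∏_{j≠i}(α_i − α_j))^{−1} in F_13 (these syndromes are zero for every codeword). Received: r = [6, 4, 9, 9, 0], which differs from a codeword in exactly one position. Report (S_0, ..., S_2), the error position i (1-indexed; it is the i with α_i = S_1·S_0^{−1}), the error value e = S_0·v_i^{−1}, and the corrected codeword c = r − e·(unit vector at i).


S = (11, 12, 6), error at position 3, error magnitude e = 2, c = [6, 4, 7, 9, 0].

Step 1: column multipliers v_i = (∏_{j≠i}(α_i − α_j))^{−1} mod 13.
  i = 1 (α = 3): (3−8)(3−7)(3−2)(3−5) = (−5)·(−4)·1·(−2) = −40 ≡ 12, so v_1 = 12^{−1} = 12 (mod 13).
  i = 2 (α = 8): (8−3)(8−7)(8−2)(8−5) = 5·1·6·3 = 90 ≡ 12, so v_2 = 12^{−1} = 12 (mod 13).
  i = 3 (α = 7): (7−3)(7−8)(7−2)(7−5) = 4·(−1)·5·2 = −40 ≡ 12, so v_3 = 12^{−1} = 12 (mod 13).
  i = 4 (α = 2): (2−3)(2−8)(2−7)(2−5) = (−1)·(−6)·(−5)·(−3) = 90 ≡ 12, so v_4 = 12^{−1} = 12 (mod 13).
  i = 5 (α = 5): (5−3)(5−8)(5−7)(5−2) = 2·(−3)·(−2)·3 = 36 ≡ 10, so v_5 = 10^{−1} = 4 (mod 13).
  v = [12, 12, 12, 12, 4].
Step 2: syndromes of r = [6, 4, 9, 9, 0] (all sums mod 13).
  S_0 = Σ v_i r_i = 12·6 + 12·4 + 12·9 + 12·9 + 4·0 = 336 ≡ 11.
  S_1 = Σ v_i α_i r_i = 12·3·6 + 12·8·4 + 12·7·9 + 12·2·9 + 4·5·0 = 1572 ≡ 12.
  α_i^2 mod 13 = [9, 12, 10, 4, 12].
  S_2 = Σ v_i α_i^2 r_i = 12·9·6 + 12·12·4 + 12·10·9 + 12·4·9 + 4·12·0 = 2736 ≡ 6.
  S = (11, 12, 6) ≠ 0, so r is not a codeword (an error is present).
Step 3: locate the error. For a single error e at position i, S_ℓ = v_i·e·α_i^ℓ, so α_err = S_1/S_0.
  S_0^{−1} = 11^{−1} = 6 (mod 13), so α_err = 12·6 = 72 ≡ 7 = α_3. Error position i = 3.
  Consistency check: S_2/S_1 = 6·12 = 72 ≡ 7 = α_err ✓ (single-error assumption holds).
Step 4: error magnitude e = S_0/v_3 = S_0·∏_{j≠3}(α_3 − α_j) = 11·12 = 132 ≡ 2 (mod 13).
Step 5: correct position 3: c_3 = r_3 − e = 9 − 2 ≡ 7 (mod 13). Hence c = [6, 4, 7, 9, 0].
  Check: interpolating c through the α_i gives m(x) = 2 + 10·x (degree < 2) with m(α_i) = c_i for every i, so c is indeed a codeword.


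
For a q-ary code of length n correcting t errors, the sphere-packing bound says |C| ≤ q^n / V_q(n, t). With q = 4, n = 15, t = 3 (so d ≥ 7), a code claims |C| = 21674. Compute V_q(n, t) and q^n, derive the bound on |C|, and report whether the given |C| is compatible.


V_q(n, t) = 13276, q^n = 1073741824, Hamming bound = 80878, |C| = 21674 ≤ bound (satisfied).

Step 1: Compute V_q(n, t) = Σ_{j=0}^3 C(n, j) (q−1)^j.
  j = 0: C(15,0)·(3)^0 = 1·1 = 1.
  j = 1: C(15,1)·(3)^1 = 15·3 = 45.
  j = 2: C(15,2)·(3)^2 = 105·9 = 945.
  j = 3: C(15,3)·(3)^3 = 455·27 = 12285.
  V_q(n, t) = 1 + 45 + 945 + 12285 = 13276.
Step 2: q^n = 4^15 = 1073741824.
Step 3: Hamming bound ⌊q^n / V_q(n,t)⌋ = ⌊1073741824/13276⌋ = 80878.
Step 4: Compare |C| = 21674 to 80878: satisfied.
The claimed |C| lies below the Hamming bound.


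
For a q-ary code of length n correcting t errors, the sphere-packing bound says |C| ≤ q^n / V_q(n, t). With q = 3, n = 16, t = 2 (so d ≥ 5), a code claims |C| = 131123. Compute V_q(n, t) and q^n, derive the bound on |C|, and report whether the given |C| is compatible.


V_q(n, t) = 513, q^n = 43046721, Hamming bound = 83911, |C| = 131123 > bound (violated).

Step 1: Compute V_q(n, t) = Σ_{j=0}^2 C(n, j) (q−1)^j.
  j = 0: C(16,0)·(2)^0 = 1·1 = 1.
  j = 1: C(16,1)·(2)^1 = 16·2 = 32.
  j = 2: C(16,2)·(2)^2 = 120·4 = 480.
  V_q(n, t) = 1 + 32 + 480 = 513.
Step 2: q^n = 3^16 = 43046721.
Step 3: Hamming bound ⌊q^n / V_q(n,t)⌋ = ⌊43046721/513⌋ = 83911.
Step 4: Compare |C| = 131123 to 83911: violated.
The claimed |C| lies above the Hamming bound, so no 3-ary code of length 16 with d ≥ 5 can have 131123 codewords.


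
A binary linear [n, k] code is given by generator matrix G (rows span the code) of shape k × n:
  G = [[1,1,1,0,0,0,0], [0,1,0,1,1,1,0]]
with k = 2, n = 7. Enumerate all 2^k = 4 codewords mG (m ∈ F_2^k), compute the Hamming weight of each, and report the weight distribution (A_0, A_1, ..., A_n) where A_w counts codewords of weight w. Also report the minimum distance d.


Weight distribution: A_0 = 1, A_3 = 1, A_4 = 1, A_5 = 1. Minimum distance d = 3.

Enumerate all 2^2 = 4 messages m ∈ F_2^2.
For each, compute codeword c = mG in F_2^7, then tally its weight.
  m = 00 → c = 0000000, weight = 0.
  m = 10 → c = 1110000, weight = 3.
  m = 01 → c = 0101110, weight = 4.
  m = 11 → c = 1011110, weight = 5.
Tally weights:
  weight 0: 1 codewords.
  weight 3: 1 codewords.
  weight 4: 1 codewords.
  weight 5: 1 codewords.
Minimum distance d = smallest w > 0 with A_w > 0 = 3.
Sanity: Σ A_w = 4 = 2^2 = 4 ✓.


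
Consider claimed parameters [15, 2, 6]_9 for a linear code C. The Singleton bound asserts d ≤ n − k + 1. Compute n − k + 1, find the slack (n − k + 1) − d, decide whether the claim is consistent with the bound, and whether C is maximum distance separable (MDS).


Singleton RHS = n − k + 1 = 14, slack = 8, bound satisfied, not MDS.

Singleton bound: d ≤ n − k + 1.
Here n = 15, k = 2, so n − k + 1 = 14.
Given d = 6, check d ≤ 14: YES.
Slack = (n − k + 1) − d = 8.
The code is NOT MDS (slack = 8 > 0).
Description: the claimed parameters are [15, 2, 6]_9; such a code would be non-MDS.


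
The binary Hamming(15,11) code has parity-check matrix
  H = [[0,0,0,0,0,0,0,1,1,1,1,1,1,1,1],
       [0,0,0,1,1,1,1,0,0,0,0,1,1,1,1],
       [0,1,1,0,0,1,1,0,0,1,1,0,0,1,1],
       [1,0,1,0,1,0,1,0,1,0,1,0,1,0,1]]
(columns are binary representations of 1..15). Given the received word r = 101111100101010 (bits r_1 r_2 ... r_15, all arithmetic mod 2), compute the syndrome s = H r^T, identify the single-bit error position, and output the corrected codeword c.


s = (1, 0, 1, 0)^T, error position = 10, corrected codeword c = 101111100001010

Compute s = H r^T mod 2 one row at a time:
  s_1 = 0 + 0 + 1 + 0 + 1 + 0 + 1 + 0 = 3 ≡ 1 (mod 2).
  s_2 = 1 + 1 + 1 + 1 + 1 + 0 + 1 + 0 = 6 ≡ 0 (mod 2).
  s_3 = 0 + 1 + 1 + 1 + 1 + 0 + 1 + 0 = 5 ≡ 1 (mod 2).
  s_4 = 1 + 1 + 1 + 1 + 0 + 0 + 0 + 0 = 4 ≡ 0 (mod 2).
s = (1, 0, 1, 0)^T — this equals column 10 of H (binary 1010), so error is at position 10.
Correct: flip bit 10 of r = 101111100101010 to get c = 101111100001010.


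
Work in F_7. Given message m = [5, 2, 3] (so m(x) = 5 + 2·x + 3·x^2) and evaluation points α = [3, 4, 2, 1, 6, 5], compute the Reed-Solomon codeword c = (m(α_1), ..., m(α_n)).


c = [3, 5, 0, 3, 6, 6]

Message polynomial: m(x) = 5 + 2·x + 3·x^2 (mod 7).
For each evaluation point α_i, compute m(α_i) mod 7:
  α_1 = 3: Horner steps 3 → 4 → 3, so m(3) = 3.
  α_2 = 4: Horner steps 3 → 0 → 5, so m(4) = 5.
  α_3 = 2: Horner steps 3 → 1 → 0, so m(2) = 0.
  α_4 = 1: Horner steps 3 → 5 → 3, so m(1) = 3.
  α_5 = 6: Horner steps 3 → 6 → 6, so m(6) = 6.
  α_6 = 5: Horner steps 3 → 3 → 6, so m(5) = 6.
Codeword c = [3, 5, 0, 3, 6, 6] ∈ F_7^6.


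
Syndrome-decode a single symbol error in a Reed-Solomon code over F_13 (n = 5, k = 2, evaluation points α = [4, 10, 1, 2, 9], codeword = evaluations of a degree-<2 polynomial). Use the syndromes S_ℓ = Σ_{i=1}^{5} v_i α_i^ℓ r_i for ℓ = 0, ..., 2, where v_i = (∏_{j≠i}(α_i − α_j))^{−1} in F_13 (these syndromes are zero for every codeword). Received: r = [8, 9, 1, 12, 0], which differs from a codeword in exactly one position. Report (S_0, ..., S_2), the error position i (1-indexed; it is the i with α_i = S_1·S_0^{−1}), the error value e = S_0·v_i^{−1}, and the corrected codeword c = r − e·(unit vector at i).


S = (9, 3, 1), error at position 5, error magnitude e = 2, c = [8, 9, 1, 12, 11].

Step 1: column multipliers v_i = (∏_{j≠i}(α_i − α_j))^{−1} mod 13.
  i = 1 (α = 4): (4−10)(4−1)(4−2)(4−9) = (−6)·3·2·(−5) = 180 ≡ 11, so v_1 = 11^{−1} = 6 (mod 13).
  i = 2 (α = 10): (10−4)(10−1)(10−2)(10−9) = 6·9·8·1 = 432 ≡ 3, so v_2 = 3^{−1} = 9 (mod 13).
  i = 3 (α = 1): (1−4)(1−10)(1−2)(1−9) = (−3)·(−9)·(−1)·(−8) = 216 ≡ 8, so v_3 = 8^{−1} = 5 (mod 13).
  i = 4 (α = 2): (2−4)(2−10)(2−1)(2−9) = (−2)·(−8)·1·(−7) = −112 ≡ 5, so v_4 = 5^{−1} = 8 (mod 13).
  i = 5 (α = 9): (9−4)(9−10)(9−1)(9−2) = 5·(−1)·8·7 = −280 ≡ 6, so v_5 = 6^{−1} = 11 (mod 13).
  v = [6, 9, 5, 8, 11].
Step 2: syndromes of r = [8, 9, 1, 12, 0] (all sums mod 13).
  S_0 = Σ v_i r_i = 6·8 + 9·9 + 5·1 + 8·12 + 11·0 = 230 ≡ 9.
  S_1 = Σ v_i α_i r_i = 6·4·8 + 9·10·9 + 5·1·1 + 8·2·12 + 11·9·0 = 1199 ≡ 3.
  α_i^2 mod 13 = [3, 9, 1, 4, 3].
  S_2 = Σ v_i α_i^2 r_i = 6·3·8 + 9·9·9 + 5·1·1 + 8·4·12 + 11·3·0 = 1262 ≡ 1.
  S = (9, 3, 1) ≠ 0, so r is not a codeword (an error is present).
Step 3: locate the error. For a single error e at position i, S_ℓ = v_i·e·α_i^ℓ, so α_err = S_1/S_0.
  S_0^{−1} = 9^{−1} = 3 (mod 13), so α_err = 3·3 = 9 ≡ 9 = α_5. Error position i = 5.
  Consistency check: S_2/S_1 = 1·9 = 9 ≡ 9 = α_err ✓ (single-error assumption holds).
Step 4: error magnitude e = S_0/v_5 = S_0·∏_{j≠5}(α_5 − α_j) = 9·6 = 54 ≡ 2 (mod 13).
Step 5: correct position 5: c_5 = r_5 − e = 0 − 2 ≡ 11 (mod 13). Hence c = [8, 9, 1, 12, 11].
  Check: interpolating c through the α_i gives m(x) = 3 + 11·x (degree < 2) with m(α_i) = c_i for every i, so c is indeed a codeword.


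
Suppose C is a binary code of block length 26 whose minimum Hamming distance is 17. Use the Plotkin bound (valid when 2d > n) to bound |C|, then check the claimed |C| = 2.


Plotkin bound M ≤ 4; given |C| = 2 ≤ bound (satisfied).

Check applicability: 2d = 34, n = 26.
2d − n = 8 > 0, so Plotkin applies.
Compute d/(2d−n) = 17/8 ≈ 2.1250.
⌊d/(2d−n)⌋ = 2.
Plotkin bound: M ≤ 2·2 = 4.
Given |C| = 2, check: satisfied.
This |C| is below the Plotkin bound.


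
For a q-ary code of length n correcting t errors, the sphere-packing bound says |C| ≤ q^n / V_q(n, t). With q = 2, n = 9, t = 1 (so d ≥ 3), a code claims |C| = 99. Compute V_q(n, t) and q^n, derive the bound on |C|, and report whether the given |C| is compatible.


V_q(n, t) = 10, q^n = 512, Hamming bound = 51, |C| = 99 > bound (violated).

Step 1: Compute V_q(n, t) = Σ_{j=0}^1 C(n, j) (q−1)^j.
  j = 0: C(9,0)·(1)^0 = 1·1 = 1.
  j = 1: C(9,1)·(1)^1 = 9·1 = 9.
  V_q(n, t) = 1 + 9 = 10.
Step 2: q^n = 2^9 = 512.
Step 3: Hamming bound ⌊q^n / V_q(n,t)⌋ = ⌊512/10⌋ = 51.
Step 4: Compare |C| = 99 to 51: violated.
The claimed |C| lies above the Hamming bound, so no 2-ary code of length 9 with d ≥ 3 can have 99 codewords.


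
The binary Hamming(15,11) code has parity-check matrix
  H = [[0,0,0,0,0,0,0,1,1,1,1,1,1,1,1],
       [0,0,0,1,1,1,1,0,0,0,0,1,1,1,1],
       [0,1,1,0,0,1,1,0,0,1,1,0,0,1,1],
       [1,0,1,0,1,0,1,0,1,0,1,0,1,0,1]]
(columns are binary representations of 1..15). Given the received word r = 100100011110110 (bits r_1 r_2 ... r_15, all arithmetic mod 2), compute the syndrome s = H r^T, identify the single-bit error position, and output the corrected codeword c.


s = (0, 1, 1, 0)^T, error position = 6, corrected codeword c = 100101011110110

Compute s = H r^T mod 2 one row at a time:
  s_1 = 1 + 1 + 1 + 1 + 0 + 1 + 1 + 0 = 6 ≡ 0 (mod 2).
  s_2 = 1 + 0 + 0 + 0 + 0 + 1 + 1 + 0 = 3 ≡ 1 (mod 2).
  s_3 = 0 + 0 + 0 + 0 + 1 + 1 + 1 + 0 = 3 ≡ 1 (mod 2).
  s_4 = 1 + 0 + 0 + 0 + 1 + 1 + 1 + 0 = 4 ≡ 0 (mod 2).
s = (0, 1, 1, 0)^T — this equals column 6 of H (binary 0110), so error is at position 6.
Correct: flip bit 6 of r = 100100011110110 to get c = 100101011110110.


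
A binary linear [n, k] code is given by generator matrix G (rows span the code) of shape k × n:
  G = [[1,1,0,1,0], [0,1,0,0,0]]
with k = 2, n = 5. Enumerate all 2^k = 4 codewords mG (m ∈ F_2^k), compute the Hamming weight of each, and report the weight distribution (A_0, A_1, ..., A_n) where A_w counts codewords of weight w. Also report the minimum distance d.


Weight distribution: A_0 = 1, A_1 = 1, A_2 = 1, A_3 = 1. Minimum distance d = 1.

Enumerate all 2^2 = 4 messages m ∈ F_2^2.
For each, compute codeword c = mG in F_2^5, then tally its weight.
  m = 00 → c = 00000, weight = 0.
  m = 10 → c = 11010, weight = 3.
  m = 01 → c = 01000, weight = 1.
  m = 11 → c = 10010, weight = 2.
Tally weights:
  weight 0: 1 codewords.
  weight 1: 1 codewords.
  weight 2: 1 codewords.
  weight 3: 1 codewords.
Minimum distance d = smallest w > 0 with A_w > 0 = 1.
Sanity: Σ A_w = 4 = 2^2 = 4 ✓.


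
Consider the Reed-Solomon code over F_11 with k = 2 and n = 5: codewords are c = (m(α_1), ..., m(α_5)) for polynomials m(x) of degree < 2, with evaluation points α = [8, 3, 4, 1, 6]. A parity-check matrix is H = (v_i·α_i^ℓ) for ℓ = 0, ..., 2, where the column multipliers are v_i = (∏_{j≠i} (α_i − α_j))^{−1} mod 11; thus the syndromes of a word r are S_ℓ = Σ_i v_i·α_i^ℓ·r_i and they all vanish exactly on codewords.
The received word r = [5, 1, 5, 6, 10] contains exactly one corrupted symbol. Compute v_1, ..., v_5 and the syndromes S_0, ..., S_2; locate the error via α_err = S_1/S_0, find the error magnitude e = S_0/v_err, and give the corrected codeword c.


S = (6, 2, 8), error at position 3, error magnitude e = 1, c = [5, 1, 4, 6, 10].

Step 1: column multipliers v_i = (∏_{j≠i}(α_i − α_j))^{−1} mod 11.
  i = 1 (α = 8): (8−3)(8−4)(8−1)(8−6) = 5·4·7·2 = 280 ≡ 5, so v_1 = 5^{−1} = 9 (mod 11).
  i = 2 (α = 3): (3−8)(3−4)(3−1)(3−6) = (−5)·(−1)·2·(−3) = −30 ≡ 3, so v_2 = 3^{−1} = 4 (mod 11).
  i = 3 (α = 4): (4−8)(4−3)(4−1)(4−6) = (−4)·1·3·(−2) = 24 ≡ 2, so v_3 = 2^{−1} = 6 (mod 11).
  i = 4 (α = 1): (1−8)(1−3)(1−4)(1−6) = (−7)·(−2)·(−3)·(−5) = 210 ≡ 1, so v_4 = 1^{−1} = 1 (mod 11).
  i = 5 (α = 6): (6−8)(6−3)(6−4)(6−1) = (−2)·3·2·5 = −60 ≡ 6, so v_5 = 6^{−1} = 2 (mod 11).
  v = [9, 4, 6, 1, 2].
Step 2: syndromes of r = [5, 1, 5, 6, 10] (all sums mod 11).
  S_0 = Σ v_i r_i = 9·5 + 4·1 + 6·5 + 1·6 + 2·10 = 105 ≡ 6.
  S_1 = Σ v_i α_i r_i = 9·8·5 + 4·3·1 + 6·4·5 + 1·1·6 + 2·6·10 = 618 ≡ 2.
  α_i^2 mod 11 = [9, 9, 5, 1, 3].
  S_2 = Σ v_i α_i^2 r_i = 9·9·5 + 4·9·1 + 6·5·5 + 1·1·6 + 2·3·10 = 657 ≡ 8.
  S = (6, 2, 8) ≠ 0, so r is not a codeword (an error is present).
Step 3: locate the error. For a single error e at position i, S_ℓ = v_i·e·α_i^ℓ, so α_err = S_1/S_0.
  S_0^{−1} = 6^{−1} = 2 (mod 11), so α_err = 2·2 = 4 ≡ 4 = α_3. Error position i = 3.
  Consistency check: S_2/S_1 = 8·6 = 48 ≡ 4 = α_err ✓ (single-error assumption holds).
Step 4: error magnitude e = S_0/v_3 = S_0·∏_{j≠3}(α_3 − α_j) = 6·2 = 12 ≡ 1 (mod 11).
Step 5: correct position 3: c_3 = r_3 − e = 5 − 1 ≡ 4 (mod 11). Hence c = [5, 1, 4, 6, 10].
  Check: interpolating c through the α_i gives m(x) = 3 + 3·x (degree < 2) with m(α_i) = c_i for every i, so c is indeed a codeword.


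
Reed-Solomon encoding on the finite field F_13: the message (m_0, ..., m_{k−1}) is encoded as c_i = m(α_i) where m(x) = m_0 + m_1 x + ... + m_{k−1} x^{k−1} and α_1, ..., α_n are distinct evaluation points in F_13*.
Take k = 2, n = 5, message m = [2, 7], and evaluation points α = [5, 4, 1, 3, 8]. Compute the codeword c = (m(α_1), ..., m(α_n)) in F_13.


c = [11, 4, 9, 10, 6]

Message polynomial: m(x) = 2 + 7·x (mod 13).
For each evaluation point α_i, compute m(α_i) mod 13:
  α_1 = 5: Horner steps 7 → 11, so m(5) = 11.
  α_2 = 4: Horner steps 7 → 4, so m(4) = 4.
  α_3 = 1: Horner steps 7 → 9, so m(1) = 9.
  α_4 = 3: Horner steps 7 → 10, so m(3) = 10.
  α_5 = 8: Horner steps 7 → 6, so m(8) = 6.
Codeword c = [11, 4, 9, 10, 6] ∈ F_13^5.


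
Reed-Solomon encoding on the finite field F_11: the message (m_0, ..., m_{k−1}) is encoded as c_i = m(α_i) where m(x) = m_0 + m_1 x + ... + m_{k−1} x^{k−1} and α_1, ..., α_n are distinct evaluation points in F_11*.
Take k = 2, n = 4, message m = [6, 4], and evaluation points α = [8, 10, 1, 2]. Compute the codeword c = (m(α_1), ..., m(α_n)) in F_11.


c = [5, 2, 10, 3]

Message polynomial: m(x) = 6 + 4·x (mod 11).
For each evaluation point α_i, compute m(α_i) mod 11:
  α_1 = 8: Horner steps 4 → 5, so m(8) = 5.
  α_2 = 10: Horner steps 4 → 2, so m(10) = 2.
  α_3 = 1: Horner steps 4 → 10, so m(1) = 10.
  α_4 = 2: Horner steps 4 → 3, so m(2) = 3.
Codeword c = [5, 2, 10, 3] ∈ F_11^4.


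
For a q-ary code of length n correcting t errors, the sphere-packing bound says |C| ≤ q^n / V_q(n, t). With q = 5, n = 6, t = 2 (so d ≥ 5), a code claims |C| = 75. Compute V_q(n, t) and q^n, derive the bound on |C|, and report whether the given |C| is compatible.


V_q(n, t) = 265, q^n = 15625, Hamming bound = 58, |C| = 75 > bound (violated).

Step 1: Compute V_q(n, t) = Σ_{j=0}^2 C(n, j) (q−1)^j.
  j = 0: C(6,0)·(4)^0 = 1·1 = 1.
  j = 1: C(6,1)·(4)^1 = 6·4 = 24.
  j = 2: C(6,2)·(4)^2 = 15·16 = 240.
  V_q(n, t) = 1 + 24 + 240 = 265.
Step 2: q^n = 5^6 = 15625.
Step 3: Hamming bound ⌊q^n / V_q(n,t)⌋ = ⌊15625/265⌋ = 58.
Step 4: Compare |C| = 75 to 58: violated.
The claimed |C| lies above the Hamming bound, so no 5-ary code of length 6 with d ≥ 5 can have 75 codewords.


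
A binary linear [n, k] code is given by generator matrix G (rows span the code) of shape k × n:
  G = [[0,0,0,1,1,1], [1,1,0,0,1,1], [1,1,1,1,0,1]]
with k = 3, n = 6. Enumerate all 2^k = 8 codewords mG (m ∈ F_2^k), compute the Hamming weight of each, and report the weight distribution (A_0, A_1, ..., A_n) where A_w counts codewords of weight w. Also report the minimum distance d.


Weight distribution: A_0 = 1, A_2 = 1, A_3 = 3, A_4 = 2, A_5 = 1. Minimum distance d = 2.

Enumerate all 2^3 = 8 messages m ∈ F_2^3.
For each, compute codeword c = mG in F_2^6, then tally its weight.
  m = 000 → c = 000000, weight = 0.
  m = 100 → c = 000111, weight = 3.
  m = 010 → c = 110011, weight = 4.
  m = 110 → c = 110100, weight = 3.
  m = 001 → c = 111101, weight = 5.
  m = 101 → c = 111010, weight = 4.
  m = 011 → c = 001110, weight = 3.
  m = 111 → c = 001001, weight = 2.
Tally weights:
  weight 0: 1 codewords.
  weight 2: 1 codewords.
  weight 3: 3 codewords.
  weight 4: 2 codewords.
  weight 5: 1 codewords.
Minimum distance d = smallest w > 0 with A_w > 0 = 2.
Sanity: Σ A_w = 8 = 2^3 = 8 ✓.


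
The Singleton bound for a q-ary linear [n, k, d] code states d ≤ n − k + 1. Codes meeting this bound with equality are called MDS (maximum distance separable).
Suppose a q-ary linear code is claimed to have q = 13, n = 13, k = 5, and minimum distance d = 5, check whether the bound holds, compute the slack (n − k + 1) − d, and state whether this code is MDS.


Singleton RHS = n − k + 1 = 9, slack = 4, bound satisfied, not MDS.

Singleton bound: d ≤ n − k + 1.
Here n = 13, k = 5, so n − k + 1 = 9.
Given d = 5, check d ≤ 9: YES.
Slack = (n − k + 1) − d = 4.
The code is NOT MDS (slack = 4 > 0).
Description: the claimed parameters are [13, 5, 5]_13; such a code would be non-MDS.


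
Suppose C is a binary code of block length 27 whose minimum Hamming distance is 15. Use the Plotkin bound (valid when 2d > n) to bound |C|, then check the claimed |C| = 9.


Plotkin bound M ≤ 10; given |C| = 9 ≤ bound (satisfied).

Check applicability: 2d = 30, n = 27.
2d − n = 3 > 0, so Plotkin applies.
Compute d/(2d−n) = 15/3 ≈ 5.0000.
⌊d/(2d−n)⌋ = 5.
Plotkin bound: M ≤ 2·5 = 10.
Given |C| = 9, check: satisfied.
This |C| is below the Plotkin bound.


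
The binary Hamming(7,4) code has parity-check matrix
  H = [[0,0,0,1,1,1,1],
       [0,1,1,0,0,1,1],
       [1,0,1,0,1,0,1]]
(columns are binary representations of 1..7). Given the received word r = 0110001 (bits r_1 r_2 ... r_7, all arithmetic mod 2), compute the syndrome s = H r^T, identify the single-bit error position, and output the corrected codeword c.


s = (1, 1, 0)^T, error position = 6, corrected codeword c = 0110011

Compute s = H r^T mod 2 one row at a time:
  s_1 = 0 + 0 + 0 + 1 = 1 ≡ 1 (mod 2).
  s_2 = 1 + 1 + 0 + 1 = 3 ≡ 1 (mod 2).
  s_3 = 0 + 1 + 0 + 1 = 2 ≡ 0 (mod 2).
s = (1, 1, 0)^T — this equals column 6 of H (binary 110), so error is at position 6.
Correct: flip bit 6 of r = 0110001 to get c = 0110011.


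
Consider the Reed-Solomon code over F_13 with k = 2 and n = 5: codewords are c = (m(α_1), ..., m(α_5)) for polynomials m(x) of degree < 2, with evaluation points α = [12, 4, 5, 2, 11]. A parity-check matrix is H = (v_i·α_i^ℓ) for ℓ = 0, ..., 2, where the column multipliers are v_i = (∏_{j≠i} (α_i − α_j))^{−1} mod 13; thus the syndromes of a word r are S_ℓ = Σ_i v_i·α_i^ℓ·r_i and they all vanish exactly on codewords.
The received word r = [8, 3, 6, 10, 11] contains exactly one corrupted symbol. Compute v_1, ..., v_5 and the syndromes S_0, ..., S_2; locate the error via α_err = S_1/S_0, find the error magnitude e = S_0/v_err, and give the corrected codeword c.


S = (7, 6, 7), error at position 1, error magnitude e = 7, c = [1, 3, 6, 10, 11].

Step 1: column multipliers v_i = (∏_{j≠i}(α_i − α_j))^{−1} mod 13.
  i = 1 (α = 12): (12−4)(12−5)(12−2)(12−11) = 8·7·10·1 = 560 ≡ 1, so v_1 = 1^{−1} = 1 (mod 13).
  i = 2 (α = 4): (4−12)(4−5)(4−2)(4−11) = (−8)·(−1)·2·(−7) = −112 ≡ 5, so v_2 = 5^{−1} = 8 (mod 13).
  i = 3 (α = 5): (5−12)(5−4)(5−2)(5−11) = (−7)·1·3·(−6) = 126 ≡ 9, so v_3 = 9^{−1} = 3 (mod 13).
  i = 4 (α = 2): (2−12)(2−4)(2−5)(2−11) = (−10)·(−2)·(−3)·(−9) = 540 ≡ 7, so v_4 = 7^{−1} = 2 (mod 13).
  i = 5 (α = 11): (11−12)(11−4)(11−5)(11−2) = (−1)·7·6·9 = −378 ≡ 12, so v_5 = 12^{−1} = 12 (mod 13).
  v = [1, 8, 3, 2, 12].
Step 2: syndromes of r = [8, 3, 6, 10, 11] (all sums mod 13).
  S_0 = Σ v_i r_i = 1·8 + 8·3 + 3·6 + 2·10 + 12·11 = 202 ≡ 7.
  S_1 = Σ v_i α_i r_i = 1·12·8 + 8·4·3 + 3·5·6 + 2·2·10 + 12·11·11 = 1774 ≡ 6.
  α_i^2 mod 13 = [1, 3, 12, 4, 4].
  S_2 = Σ v_i α_i^2 r_i = 1·1·8 + 8·3·3 + 3·12·6 + 2·4·10 + 12·4·11 = 904 ≡ 7.
  S = (7, 6, 7) ≠ 0, so r is not a codeword (an error is present).
Step 3: locate the error. For a single error e at position i, S_ℓ = v_i·e·α_i^ℓ, so α_err = S_1/S_0.
  S_0^{−1} = 7^{−1} = 2 (mod 13), so α_err = 6·2 = 12 ≡ 12 = α_1. Error position i = 1.
  Consistency check: S_2/S_1 = 7·11 = 77 ≡ 12 = α_err ✓ (single-error assumption holds).
Step 4: error magnitude e = S_0/v_1 = S_0·∏_{j≠1}(α_1 − α_j) = 7·1 = 7 ≡ 7 (mod 13).
Step 5: correct position 1: c_1 = r_1 − e = 8 − 7 ≡ 1 (mod 13). Hence c = [1, 3, 6, 10, 11].
  Check: interpolating c through the α_i gives m(x) = 4 + 3·x (degree < 2) with m(α_i) = c_i for every i, so c is indeed a codeword.
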